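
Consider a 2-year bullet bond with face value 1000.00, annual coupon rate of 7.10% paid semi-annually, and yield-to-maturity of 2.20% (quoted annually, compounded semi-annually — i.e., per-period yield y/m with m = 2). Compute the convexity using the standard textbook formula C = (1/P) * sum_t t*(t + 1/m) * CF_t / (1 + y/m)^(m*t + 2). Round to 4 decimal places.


Coupon per period c = face * coupon_rate / m = 35.500000
Periods per year m = 2; per-period yield y/m = 0.011000
Number of cashflows N = 4
Cashflows (t years, CF_t, discount factor 1/(1+y/m)^(m*t), PV):
  t = 0.5000: CF_t = 35.500000, DF = 0.989120, PV = 35.113749
  t = 1.0000: CF_t = 35.500000, DF = 0.978358, PV = 34.731700
  t = 1.5000: CF_t = 35.500000, DF = 0.967713, PV = 34.353808
  t = 2.0000: CF_t = 1035.500000, DF = 0.957184, PV = 991.163911
Price P = sum_t PV_t = 1095.363168
Convexity numerator sum_t t*(t + 1/m) * CF_t / (1+y/m)^(m*t + 2):
  t = 0.5000: term = 17.176904
  t = 1.0000: term = 50.970042
  t = 1.5000: term = 100.830943
  t = 2.0000: term = 4848.564463
Convexity = (1/P) * sum = 5017.542352 / 1095.363168 = 4.580711

Answer: Convexity = 4.5807


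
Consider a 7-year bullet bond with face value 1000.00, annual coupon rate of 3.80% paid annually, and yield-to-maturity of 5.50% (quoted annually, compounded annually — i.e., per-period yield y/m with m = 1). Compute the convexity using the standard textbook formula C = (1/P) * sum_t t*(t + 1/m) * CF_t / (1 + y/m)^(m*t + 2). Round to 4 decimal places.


Answer: Convexity = 43.0313

Derivation:
Coupon per period c = face * coupon_rate / m = 38.000000
Periods per year m = 1; per-period yield y/m = 0.055000
Number of cashflows N = 7
Cashflows (t years, CF_t, discount factor 1/(1+y/m)^(m*t), PV):
  t = 1.0000: CF_t = 38.000000, DF = 0.947867, PV = 36.018957
  t = 2.0000: CF_t = 38.000000, DF = 0.898452, PV = 34.141192
  t = 3.0000: CF_t = 38.000000, DF = 0.851614, PV = 32.361319
  t = 4.0000: CF_t = 38.000000, DF = 0.807217, PV = 30.674236
  t = 5.0000: CF_t = 38.000000, DF = 0.765134, PV = 29.075105
  t = 6.0000: CF_t = 38.000000, DF = 0.725246, PV = 27.559342
  t = 7.0000: CF_t = 1038.000000, DF = 0.687437, PV = 713.559407
Price P = sum_t PV_t = 903.389559
Convexity numerator sum_t t*(t + 1/m) * CF_t / (1+y/m)^(m*t + 2):
  t = 1.0000: term = 64.722638
  t = 2.0000: term = 184.045417
  t = 3.0000: term = 348.901265
  t = 4.0000: term = 551.186833
  t = 5.0000: term = 783.677962
  t = 6.0000: term = 1039.951798
  t = 7.0000: term = 35901.553701
Convexity = (1/P) * sum = 38874.039614 / 903.389559 = 43.031314


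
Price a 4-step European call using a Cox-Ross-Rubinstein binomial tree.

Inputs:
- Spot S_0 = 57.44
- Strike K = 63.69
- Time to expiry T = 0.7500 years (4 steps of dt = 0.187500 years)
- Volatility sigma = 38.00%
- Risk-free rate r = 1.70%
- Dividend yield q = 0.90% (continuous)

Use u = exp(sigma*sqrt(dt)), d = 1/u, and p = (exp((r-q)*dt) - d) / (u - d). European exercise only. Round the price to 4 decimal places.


Answer: Price = V(0,0) = 5.5567

Derivation:
dt = T/N = 0.187500
u = exp(sigma*sqrt(dt)) = 1.178856; d = 1/u = 0.848280
p = (exp((r-q)*dt) - d) / (u - d) = 0.463497
Discount per step: exp(-r*dt) = 0.996818
Stock lattice S(k, i) with i counting down-moves:
  k=0: S(0,0) = 57.4400
  k=1: S(1,0) = 67.7135; S(1,1) = 48.7252
  k=2: S(2,0) = 79.8245; S(2,1) = 57.4400; S(2,2) = 41.3326
  k=3: S(3,0) = 94.1016; S(3,1) = 67.7135; S(3,2) = 48.7252; S(3,3) = 35.0616
  k=4: S(4,0) = 110.9323; S(4,1) = 79.8245; S(4,2) = 57.4400; S(4,3) = 41.3326; S(4,4) = 29.7420
Terminal payoffs V(N, i) = max(S_T - K, 0):
  V(4,0) = 47.242314; V(4,1) = 16.134508; V(4,2) = 0.000000; V(4,3) = 0.000000; V(4,4) = 0.000000
Backward induction: V(k, i) = exp(-r*dt) * [p * V(k+1, i) + (1-p) * V(k+1, i+1)].
  V(3,0) = exp(-r*dt) * [p*47.242314 + (1-p)*16.134508] = 30.455660
  V(3,1) = exp(-r*dt) * [p*16.134508 + (1-p)*0.000000] = 7.454502
  V(3,2) = exp(-r*dt) * [p*0.000000 + (1-p)*0.000000] = 0.000000
  V(3,3) = exp(-r*dt) * [p*0.000000 + (1-p)*0.000000] = 0.000000
  V(2,0) = exp(-r*dt) * [p*30.455660 + (1-p)*7.454502] = 18.057825
  V(2,1) = exp(-r*dt) * [p*7.454502 + (1-p)*0.000000] = 3.444146
  V(2,2) = exp(-r*dt) * [p*0.000000 + (1-p)*0.000000] = 0.000000
  V(1,0) = exp(-r*dt) * [p*18.057825 + (1-p)*3.444146] = 10.185030
  V(1,1) = exp(-r*dt) * [p*3.444146 + (1-p)*0.000000] = 1.591272
  V(0,0) = exp(-r*dt) * [p*10.185030 + (1-p)*1.591272] = 5.556715


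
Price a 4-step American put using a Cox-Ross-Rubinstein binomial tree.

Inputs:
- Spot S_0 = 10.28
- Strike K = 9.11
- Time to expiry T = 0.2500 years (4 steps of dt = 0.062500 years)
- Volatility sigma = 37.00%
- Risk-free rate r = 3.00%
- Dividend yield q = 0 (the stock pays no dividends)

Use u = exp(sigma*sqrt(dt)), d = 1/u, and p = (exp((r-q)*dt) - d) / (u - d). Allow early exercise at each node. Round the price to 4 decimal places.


dt = T/N = 0.062500
u = exp(sigma*sqrt(dt)) = 1.096913; d = 1/u = 0.911649
p = (exp((r-q)*dt) - d) / (u - d) = 0.487022
Discount per step: exp(-r*dt) = 0.998127
Stock lattice S(k, i) with i counting down-moves:
  k=0: S(0,0) = 10.2800
  k=1: S(1,0) = 11.2763; S(1,1) = 9.3718
  k=2: S(2,0) = 12.3691; S(2,1) = 10.2800; S(2,2) = 8.5438
  k=3: S(3,0) = 13.5678; S(3,1) = 11.2763; S(3,2) = 9.3718; S(3,3) = 7.7889
  k=4: S(4,0) = 14.8827; S(4,1) = 12.3691; S(4,2) = 10.2800; S(4,3) = 8.5438; S(4,4) = 7.1007
Terminal payoffs V(N, i) = max(K - S_T, 0):
  V(4,0) = 0.000000; V(4,1) = 0.000000; V(4,2) = 0.000000; V(4,3) = 0.566248; V(4,4) = 2.009251
Backward induction: V(k, i) = exp(-r*dt) * [p * V(k+1, i) + (1-p) * V(k+1, i+1)]; then take max(V_cont, immediate exercise) for American.
  V(3,0) = exp(-r*dt) * [p*0.000000 + (1-p)*0.000000] = 0.000000; exercise = 0.000000; V(3,0) = max -> 0.000000
  V(3,1) = exp(-r*dt) * [p*0.000000 + (1-p)*0.000000] = 0.000000; exercise = 0.000000; V(3,1) = max -> 0.000000
  V(3,2) = exp(-r*dt) * [p*0.000000 + (1-p)*0.566248] = 0.289929; exercise = 0.000000; V(3,2) = max -> 0.289929
  V(3,3) = exp(-r*dt) * [p*0.566248 + (1-p)*2.009251] = 1.304030; exercise = 1.321095; V(3,3) = max -> 1.321095
  V(2,0) = exp(-r*dt) * [p*0.000000 + (1-p)*0.000000] = 0.000000; exercise = 0.000000; V(2,0) = max -> 0.000000
  V(2,1) = exp(-r*dt) * [p*0.000000 + (1-p)*0.289929] = 0.148449; exercise = 0.000000; V(2,1) = max -> 0.148449
  V(2,2) = exp(-r*dt) * [p*0.289929 + (1-p)*1.321095] = 0.817361; exercise = 0.566248; V(2,2) = max -> 0.817361
  V(1,0) = exp(-r*dt) * [p*0.000000 + (1-p)*0.148449] = 0.076008; exercise = 0.000000; V(1,0) = max -> 0.076008
  V(1,1) = exp(-r*dt) * [p*0.148449 + (1-p)*0.817361] = 0.490665; exercise = 0.000000; V(1,1) = max -> 0.490665
  V(0,0) = exp(-r*dt) * [p*0.076008 + (1-p)*0.490665] = 0.288177; exercise = 0.000000; V(0,0) = max -> 0.288177

Answer: Price = V(0,0) = 0.2882


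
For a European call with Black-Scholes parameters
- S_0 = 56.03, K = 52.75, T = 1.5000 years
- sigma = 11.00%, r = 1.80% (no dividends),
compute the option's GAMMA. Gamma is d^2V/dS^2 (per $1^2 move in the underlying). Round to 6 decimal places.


d1 = 0.7155366987; d2 = 0.5808147628
phi(d1) = 0.3088390793; exp(-qT) = 1.0000000000; exp(-rT) = 0.9733612415
Gamma = exp(-qT) * phi(d1) / (S * sigma * sqrt(T)) = 1.0000000000 * 0.3088390793 / (56.0300 * 0.1100 * 1.2247448714) = 0.040914

Answer: Gamma = 0.040914


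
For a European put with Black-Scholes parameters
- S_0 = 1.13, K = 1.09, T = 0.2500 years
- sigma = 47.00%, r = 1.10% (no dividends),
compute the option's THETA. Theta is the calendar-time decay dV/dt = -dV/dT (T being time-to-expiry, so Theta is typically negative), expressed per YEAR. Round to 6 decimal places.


d1 = 0.2825635595; d2 = 0.0475635595
phi(d1) = 0.3833297800; exp(-qT) = 1.0000000000; exp(-rT) = 0.9972537778
Theta = -S*exp(-qT)*phi(d1)*sigma/(2*sqrt(T)) + r*K*exp(-rT)*N(-d2) - q*S*exp(-qT)*N(-d1)
N(-d1) = 0.3887557088; N(-d2) = 0.4810320372; sqrt(T) = 0.5000000000
Term 1 = -1.1300 * 1.0000000000 * 0.3833297800 * 0.4700 / (2 * 0.5000000000) = -0.2035864462
Term 2 = 0.0110 * 1.0900 * 0.9972537778 * 0.4810320372 = 0.0057517351
Term 3 = 0 (no dividend yield, q = 0)
Theta = -0.2035864462 + (0.0057517351) + (0.0000000000) = -0.197835

Answer: Theta = -0.197835


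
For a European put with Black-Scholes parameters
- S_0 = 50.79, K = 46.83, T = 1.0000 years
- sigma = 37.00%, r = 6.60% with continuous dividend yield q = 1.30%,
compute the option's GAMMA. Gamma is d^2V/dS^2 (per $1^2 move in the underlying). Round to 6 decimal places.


Answer: Gamma = 0.018037

Derivation:
d1 = 0.5476363828; d2 = 0.1776363828
phi(d1) = 0.3433890091; exp(-qT) = 0.9870841350; exp(-rT) = 0.9361308643
Gamma = exp(-qT) * phi(d1) / (S * sigma * sqrt(T)) = 0.9870841350 * 0.3433890091 / (50.7900 * 0.3700 * 1.0000000000) = 0.018037


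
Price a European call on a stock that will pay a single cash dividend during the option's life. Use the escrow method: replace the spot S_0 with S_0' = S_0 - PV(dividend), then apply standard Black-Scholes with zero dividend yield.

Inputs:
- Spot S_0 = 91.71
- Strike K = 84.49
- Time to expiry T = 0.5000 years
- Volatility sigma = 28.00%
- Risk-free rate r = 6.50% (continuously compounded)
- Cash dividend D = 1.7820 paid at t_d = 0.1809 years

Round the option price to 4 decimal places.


Answer: Price = 11.6151

Derivation:
PV(D) = D * exp(-r * t_d) = 1.7820 * 0.98831036 = 1.76116906
S_0' = S_0 - PV(D) = 91.7100 - 1.76116906 = 89.94883094
d1 = (ln(S_0'/K) + (r + sigma^2/2)*T) / (sigma*sqrt(T)) = 0.57936178
d2 = d1 - sigma*sqrt(T) = 0.38137188
exp(-rT) = 0.96802245
N(d1) = 0.71882745; N(d2) = 0.64853634
C = S_0' * N(d1) - K * exp(-rT) * N(d2) = 89.94883094 * 0.71882745 - 84.4900 * 0.96802245 * 0.64853634 = 11.6151


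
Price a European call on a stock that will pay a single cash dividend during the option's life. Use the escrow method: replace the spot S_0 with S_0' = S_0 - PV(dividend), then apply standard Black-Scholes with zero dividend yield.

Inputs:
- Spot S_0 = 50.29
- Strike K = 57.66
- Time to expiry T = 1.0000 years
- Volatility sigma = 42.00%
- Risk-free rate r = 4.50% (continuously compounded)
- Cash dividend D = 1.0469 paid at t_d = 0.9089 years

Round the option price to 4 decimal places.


PV(D) = D * exp(-r * t_d) = 1.0469 * 0.95992464 = 1.00494510
S_0' = S_0 - PV(D) = 50.2900 - 1.00494510 = 49.28505490
d1 = (ln(S_0'/K) + (r + sigma^2/2)*T) / (sigma*sqrt(T)) = -0.05653048
d2 = d1 - sigma*sqrt(T) = -0.47653048
exp(-rT) = 0.95599748
N(d1) = 0.47745961; N(d2) = 0.31684825
C = S_0' * N(d1) - K * exp(-rT) * N(d2) = 49.28505490 * 0.47745961 - 57.6600 * 0.95599748 * 0.31684825 = 6.0661

Answer: Price = 6.0661


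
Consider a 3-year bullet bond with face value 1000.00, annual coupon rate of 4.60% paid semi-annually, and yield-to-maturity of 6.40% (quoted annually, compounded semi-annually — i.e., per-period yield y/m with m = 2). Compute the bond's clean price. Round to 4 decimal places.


Answer: Price = 951.5668

Derivation:
Coupon per period c = face * coupon_rate / m = 23.000000
Periods per year m = 2; per-period yield y/m = 0.032000
Number of cashflows N = 6
Cashflows (t years, CF_t, discount factor 1/(1+y/m)^(m*t), PV):
  t = 0.5000: CF_t = 23.000000, DF = 0.968992, PV = 22.286822
  t = 1.0000: CF_t = 23.000000, DF = 0.938946, PV = 21.595757
  t = 1.5000: CF_t = 23.000000, DF = 0.909831, PV = 20.926122
  t = 2.0000: CF_t = 23.000000, DF = 0.881620, PV = 20.277250
  t = 2.5000: CF_t = 23.000000, DF = 0.854283, PV = 19.648498
  t = 3.0000: CF_t = 1023.000000, DF = 0.827793, PV = 846.832369
Price P = sum_t PV_t = 951.566817


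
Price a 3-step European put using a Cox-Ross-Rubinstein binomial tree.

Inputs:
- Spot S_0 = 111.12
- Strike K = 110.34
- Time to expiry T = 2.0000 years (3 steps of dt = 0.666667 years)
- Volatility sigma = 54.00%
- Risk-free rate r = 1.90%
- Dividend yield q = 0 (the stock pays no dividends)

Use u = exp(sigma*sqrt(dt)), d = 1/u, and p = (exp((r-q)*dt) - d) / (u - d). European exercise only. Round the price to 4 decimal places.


Answer: Price = V(0,0) = 32.4056

Derivation:
dt = T/N = 0.666667
u = exp(sigma*sqrt(dt)) = 1.554118; d = 1/u = 0.643452
p = (exp((r-q)*dt) - d) / (u - d) = 0.405522
Discount per step: exp(-r*dt) = 0.987413
Stock lattice S(k, i) with i counting down-moves:
  k=0: S(0,0) = 111.1200
  k=1: S(1,0) = 172.6936; S(1,1) = 71.5004
  k=2: S(2,0) = 268.3862; S(2,1) = 111.1200; S(2,2) = 46.0070
  k=3: S(3,0) = 417.1038; S(3,1) = 172.6936; S(3,2) = 71.5004; S(3,3) = 29.6033
Terminal payoffs V(N, i) = max(K - S_T, 0):
  V(3,0) = 0.000000; V(3,1) = 0.000000; V(3,2) = 38.839636; V(3,3) = 80.736688
Backward induction: V(k, i) = exp(-r*dt) * [p * V(k+1, i) + (1-p) * V(k+1, i+1)].
  V(2,0) = exp(-r*dt) * [p*0.000000 + (1-p)*0.000000] = 0.000000
  V(2,1) = exp(-r*dt) * [p*0.000000 + (1-p)*38.839636] = 22.798678
  V(2,2) = exp(-r*dt) * [p*38.839636 + (1-p)*80.736688] = 62.944136
  V(1,0) = exp(-r*dt) * [p*0.000000 + (1-p)*22.798678] = 13.382713
  V(1,1) = exp(-r*dt) * [p*22.798678 + (1-p)*62.944136] = 46.076905
  V(0,0) = exp(-r*dt) * [p*13.382713 + (1-p)*46.076905] = 32.405600


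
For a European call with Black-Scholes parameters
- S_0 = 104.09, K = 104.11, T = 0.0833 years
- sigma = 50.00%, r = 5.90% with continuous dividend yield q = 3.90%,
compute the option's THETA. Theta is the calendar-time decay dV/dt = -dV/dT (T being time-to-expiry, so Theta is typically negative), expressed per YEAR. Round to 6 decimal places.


Answer: Theta = -36.480858

Derivation:
d1 = 0.0823677110; d2 = -0.0619409859
phi(d1) = 0.3975912732; exp(-qT) = 0.9967565713; exp(-rT) = 0.9950973574
Theta = -S*exp(-qT)*phi(d1)*sigma/(2*sqrt(T)) - r*K*exp(-rT)*N(d2) + q*S*exp(-qT)*N(d1)
N(d1) = 0.5328228442; N(d2) = 0.4753049141; sqrt(T) = 0.2886173938
Term 1 = -104.0900 * 0.9967565713 * 0.3975912732 * 0.5000 / (2 * 0.2886173938) = -35.7316003148
Term 2 = -0.0590 * 104.1100 * 0.9950973574 * 0.4753049141 = -2.9052421438
Term 3 = 0.0390 * 104.0900 * 0.9967565713 * 0.5328228442 = 2.1559841291
Theta = -35.7316003148 + (-2.9052421438) + (2.1559841291) = -36.480858


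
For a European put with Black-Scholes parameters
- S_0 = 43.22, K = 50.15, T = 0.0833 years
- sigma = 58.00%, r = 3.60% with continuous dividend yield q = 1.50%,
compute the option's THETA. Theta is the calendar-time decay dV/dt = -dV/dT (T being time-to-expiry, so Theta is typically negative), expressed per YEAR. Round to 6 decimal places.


d1 = -0.7942432593; d2 = -0.9616413477
phi(d1) = 0.2910239506; exp(-qT) = 0.9987512803; exp(-rT) = 0.9970056919
Theta = -S*exp(-qT)*phi(d1)*sigma/(2*sqrt(T)) + r*K*exp(-rT)*N(-d2) - q*S*exp(-qT)*N(-d1)
N(-d1) = 0.7864730854; N(-d2) = 0.8318851030; sqrt(T) = 0.2886173938
Term 1 = -43.2200 * 0.9987512803 * 0.2910239506 * 0.5800 / (2 * 0.2886173938) = -12.6225279396
Term 2 = 0.0360 * 50.1500 * 0.9970056919 * 0.8318851030 = 1.4973882574
Term 3 = -0.0150 * 43.2200 * 0.9987512803 * 0.7864730854 = -0.5092338159
Theta = -12.6225279396 + (1.4973882574) + (-0.5092338159) = -11.634373

Answer: Theta = -11.634373


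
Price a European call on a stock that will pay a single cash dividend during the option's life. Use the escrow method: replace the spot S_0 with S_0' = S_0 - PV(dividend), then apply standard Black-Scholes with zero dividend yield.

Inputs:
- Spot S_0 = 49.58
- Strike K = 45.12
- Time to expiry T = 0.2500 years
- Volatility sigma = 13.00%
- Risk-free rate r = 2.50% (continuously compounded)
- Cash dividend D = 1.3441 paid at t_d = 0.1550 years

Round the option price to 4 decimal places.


Answer: Price = 3.5995

Derivation:
PV(D) = D * exp(-r * t_d) = 1.3441 * 0.99613250 = 1.33890169
S_0' = S_0 - PV(D) = 49.5800 - 1.33890169 = 48.24109831
d1 = (ln(S_0'/K) + (r + sigma^2/2)*T) / (sigma*sqrt(T)) = 1.15766481
d2 = d1 - sigma*sqrt(T) = 1.09266481
exp(-rT) = 0.99376949
N(d1) = 0.87649957; N(d2) = 0.86272950
C = S_0' * N(d1) - K * exp(-rT) * N(d2) = 48.24109831 * 0.87649957 - 45.1200 * 0.99376949 * 0.86272950 = 3.5995


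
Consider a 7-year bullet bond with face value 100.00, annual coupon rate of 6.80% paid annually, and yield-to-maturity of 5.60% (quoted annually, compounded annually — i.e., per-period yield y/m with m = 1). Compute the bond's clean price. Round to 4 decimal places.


Answer: Price = 106.7952

Derivation:
Coupon per period c = face * coupon_rate / m = 6.800000
Periods per year m = 1; per-period yield y/m = 0.056000
Number of cashflows N = 7
Cashflows (t years, CF_t, discount factor 1/(1+y/m)^(m*t), PV):
  t = 1.0000: CF_t = 6.800000, DF = 0.946970, PV = 6.439394
  t = 2.0000: CF_t = 6.800000, DF = 0.896752, PV = 6.097911
  t = 3.0000: CF_t = 6.800000, DF = 0.849197, PV = 5.774537
  t = 4.0000: CF_t = 6.800000, DF = 0.804163, PV = 5.468311
  t = 5.0000: CF_t = 6.800000, DF = 0.761518, PV = 5.178325
  t = 6.0000: CF_t = 6.800000, DF = 0.721135, PV = 4.903717
  t = 7.0000: CF_t = 106.800000, DF = 0.682893, PV = 72.932958
Price P = sum_t PV_t = 106.795153


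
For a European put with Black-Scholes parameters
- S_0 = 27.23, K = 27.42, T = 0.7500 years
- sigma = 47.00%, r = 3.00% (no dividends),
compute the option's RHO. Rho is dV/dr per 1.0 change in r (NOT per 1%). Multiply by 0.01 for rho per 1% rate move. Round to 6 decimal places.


Answer: Rho = -11.373867

Derivation:
d1 = 0.2417110869; d2 = -0.1653208529
phi(d1) = 0.3874569016; exp(-qT) = 1.0000000000; exp(-rT) = 0.9777512372
N(-d2) = 0.5656542768
Rho = -K*T*exp(-rT)*N(-d2) = -27.4200 * 0.7500 * 0.9777512372 * 0.5656542768 = -11.373867


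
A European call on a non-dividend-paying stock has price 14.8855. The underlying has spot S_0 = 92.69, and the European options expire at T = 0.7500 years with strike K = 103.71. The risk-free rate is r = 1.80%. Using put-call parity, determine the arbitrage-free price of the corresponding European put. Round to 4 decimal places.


Answer: Put price = 24.5148

Derivation:
Put-call parity: C - P = S_0 * exp(-qT) - K * exp(-rT).
S_0 * exp(-qT) = 92.6900 * 1.00000000 = 92.69000000
K * exp(-rT) = 103.7100 * 0.98659072 = 102.31932319
P = C - S*exp(-qT) + K*exp(-rT)
P = 14.8855 - 92.69000000 + 102.31932319 = 24.5148


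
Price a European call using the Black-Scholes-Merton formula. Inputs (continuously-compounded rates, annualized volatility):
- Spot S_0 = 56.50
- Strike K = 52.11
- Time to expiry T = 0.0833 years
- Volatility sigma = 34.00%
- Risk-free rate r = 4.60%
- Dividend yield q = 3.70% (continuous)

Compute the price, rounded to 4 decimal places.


d1 = (ln(S/K) + (r - q + 0.5*sigma^2) * T) / (sigma * sqrt(T)) = 0.88095674
d2 = d1 - sigma * sqrt(T) = 0.78282683
exp(-rT) = 0.99617553; exp(-qT) = 0.99692264
C = S_0 * exp(-qT) * N(d1) - K * exp(-rT) * N(d2)
N(d1) = 0.81082938; N(d2) = 0.78313559
C = 56.5000 * 0.99692264 * 0.81082938 - 52.1100 * 0.99617553 * 0.78313559 = 5.0178

Answer: Price = 5.0178


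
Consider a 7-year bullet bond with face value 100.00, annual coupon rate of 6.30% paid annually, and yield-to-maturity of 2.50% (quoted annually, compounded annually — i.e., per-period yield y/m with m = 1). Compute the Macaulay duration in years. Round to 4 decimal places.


Answer: Macaulay duration = 6.0014 years

Derivation:
Coupon per period c = face * coupon_rate / m = 6.300000
Periods per year m = 1; per-period yield y/m = 0.025000
Number of cashflows N = 7
Cashflows (t years, CF_t, discount factor 1/(1+y/m)^(m*t), PV):
  t = 1.0000: CF_t = 6.300000, DF = 0.975610, PV = 6.146341
  t = 2.0000: CF_t = 6.300000, DF = 0.951814, PV = 5.996431
  t = 3.0000: CF_t = 6.300000, DF = 0.928599, PV = 5.850176
  t = 4.0000: CF_t = 6.300000, DF = 0.905951, PV = 5.707489
  t = 5.0000: CF_t = 6.300000, DF = 0.883854, PV = 5.568282
  t = 6.0000: CF_t = 6.300000, DF = 0.862297, PV = 5.432470
  t = 7.0000: CF_t = 106.300000, DF = 0.841265, PV = 89.426494
Price P = sum_t PV_t = 124.127684
Macaulay numerator sum_t t * PV_t:
  t * PV_t at t = 1.0000: 6.146341
  t * PV_t at t = 2.0000: 11.992861
  t * PV_t at t = 3.0000: 17.550529
  t * PV_t at t = 4.0000: 22.829956
  t * PV_t at t = 5.0000: 27.841410
  t * PV_t at t = 6.0000: 32.594822
  t * PV_t at t = 7.0000: 625.985461
Macaulay duration D = (sum_t t * PV_t) / P = 744.941381 / 124.127684 = 6.001412


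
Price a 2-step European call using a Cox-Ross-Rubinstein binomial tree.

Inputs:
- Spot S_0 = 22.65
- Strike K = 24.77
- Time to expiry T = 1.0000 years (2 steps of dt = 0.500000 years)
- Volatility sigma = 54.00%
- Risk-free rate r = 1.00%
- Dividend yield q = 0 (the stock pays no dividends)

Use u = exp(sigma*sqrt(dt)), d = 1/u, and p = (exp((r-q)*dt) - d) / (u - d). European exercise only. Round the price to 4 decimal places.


dt = T/N = 0.500000
u = exp(sigma*sqrt(dt)) = 1.464974; d = 1/u = 0.682606
p = (exp((r-q)*dt) - d) / (u - d) = 0.412091
Discount per step: exp(-r*dt) = 0.995012
Stock lattice S(k, i) with i counting down-moves:
  k=0: S(0,0) = 22.6500
  k=1: S(1,0) = 33.1817; S(1,1) = 15.4610
  k=2: S(2,0) = 48.6103; S(2,1) = 22.6500; S(2,2) = 10.5538
Terminal payoffs V(N, i) = max(S_T - K, 0):
  V(2,0) = 23.840287; V(2,1) = 0.000000; V(2,2) = 0.000000
Backward induction: V(k, i) = exp(-r*dt) * [p * V(k+1, i) + (1-p) * V(k+1, i+1)].
  V(1,0) = exp(-r*dt) * [p*23.840287 + (1-p)*0.000000] = 9.775359
  V(1,1) = exp(-r*dt) * [p*0.000000 + (1-p)*0.000000] = 0.000000
  V(0,0) = exp(-r*dt) * [p*9.775359 + (1-p)*0.000000] = 4.008242

Answer: Price = V(0,0) = 4.0082


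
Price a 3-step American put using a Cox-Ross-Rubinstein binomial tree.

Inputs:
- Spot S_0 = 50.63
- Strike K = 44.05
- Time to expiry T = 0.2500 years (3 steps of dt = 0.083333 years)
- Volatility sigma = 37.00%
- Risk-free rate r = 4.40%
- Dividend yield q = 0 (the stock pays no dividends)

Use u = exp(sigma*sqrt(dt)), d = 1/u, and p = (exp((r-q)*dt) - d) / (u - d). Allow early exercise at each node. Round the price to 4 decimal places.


Answer: Price = V(0,0) = 0.9551

Derivation:
dt = T/N = 0.083333
u = exp(sigma*sqrt(dt)) = 1.112723; d = 1/u = 0.898697
p = (exp((r-q)*dt) - d) / (u - d) = 0.490486
Discount per step: exp(-r*dt) = 0.996340
Stock lattice S(k, i) with i counting down-moves:
  k=0: S(0,0) = 50.6300
  k=1: S(1,0) = 56.3371; S(1,1) = 45.5010
  k=2: S(2,0) = 62.6876; S(2,1) = 50.6300; S(2,2) = 40.8916
  k=3: S(3,0) = 69.7539; S(3,1) = 56.3371; S(3,2) = 45.5010; S(3,3) = 36.7491
Terminal payoffs V(N, i) = max(K - S_T, 0):
  V(3,0) = 0.000000; V(3,1) = 0.000000; V(3,2) = 0.000000; V(3,3) = 7.300858
Backward induction: V(k, i) = exp(-r*dt) * [p * V(k+1, i) + (1-p) * V(k+1, i+1)]; then take max(V_cont, immediate exercise) for American.
  V(2,0) = exp(-r*dt) * [p*0.000000 + (1-p)*0.000000] = 0.000000; exercise = 0.000000; V(2,0) = max -> 0.000000
  V(2,1) = exp(-r*dt) * [p*0.000000 + (1-p)*0.000000] = 0.000000; exercise = 0.000000; V(2,1) = max -> 0.000000
  V(2,2) = exp(-r*dt) * [p*0.000000 + (1-p)*7.300858] = 3.706273; exercise = 3.158399; V(2,2) = max -> 3.706273
  V(1,0) = exp(-r*dt) * [p*0.000000 + (1-p)*0.000000] = 0.000000; exercise = 0.000000; V(1,0) = max -> 0.000000
  V(1,1) = exp(-r*dt) * [p*0.000000 + (1-p)*3.706273] = 1.881486; exercise = 0.000000; V(1,1) = max -> 1.881486
  V(0,0) = exp(-r*dt) * [p*0.000000 + (1-p)*1.881486] = 0.955134; exercise = 0.000000; V(0,0) = max -> 0.955134


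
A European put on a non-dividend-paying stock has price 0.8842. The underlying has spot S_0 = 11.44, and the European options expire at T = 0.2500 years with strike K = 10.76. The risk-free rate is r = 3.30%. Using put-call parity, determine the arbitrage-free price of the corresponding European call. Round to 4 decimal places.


Put-call parity: C - P = S_0 * exp(-qT) - K * exp(-rT).
S_0 * exp(-qT) = 11.4400 * 1.00000000 = 11.44000000
K * exp(-rT) = 10.7600 * 0.99178394 = 10.67159517
C = P + S*exp(-qT) - K*exp(-rT)
C = 0.8842 + 11.44000000 - 10.67159517 = 1.6526

Answer: Call price = 1.6526


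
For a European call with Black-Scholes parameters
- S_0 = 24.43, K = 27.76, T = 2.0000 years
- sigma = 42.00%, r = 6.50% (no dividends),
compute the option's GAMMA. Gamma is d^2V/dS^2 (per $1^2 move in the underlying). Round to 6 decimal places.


Answer: Gamma = 0.026278

Derivation:
d1 = 0.3007152566; d2 = -0.2932544396
phi(d1) = 0.3813058897; exp(-qT) = 1.0000000000; exp(-rT) = 0.8780954309
Gamma = exp(-qT) * phi(d1) / (S * sigma * sqrt(T)) = 1.0000000000 * 0.3813058897 / (24.4300 * 0.4200 * 1.4142135624) = 0.026278


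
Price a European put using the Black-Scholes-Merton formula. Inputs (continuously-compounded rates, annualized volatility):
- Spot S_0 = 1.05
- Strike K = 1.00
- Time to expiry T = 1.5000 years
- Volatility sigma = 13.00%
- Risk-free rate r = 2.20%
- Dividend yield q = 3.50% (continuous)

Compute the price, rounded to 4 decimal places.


Answer: Price = 0.0490

Derivation:
d1 = (ln(S/K) + (r - q + 0.5*sigma^2) * T) / (sigma * sqrt(T)) = 0.26357241
d2 = d1 - sigma * sqrt(T) = 0.10435557
exp(-rT) = 0.96753856; exp(-qT) = 0.94885432
P = K * exp(-rT) * N(-d2) - S_0 * exp(-qT) * N(-d1)
N(-d1) = 0.39605471; N(-d2) = 0.45844359
P = 1.0000 * 0.96753856 * 0.45844359 - 1.0500 * 0.94885432 * 0.39605471 = 0.0490


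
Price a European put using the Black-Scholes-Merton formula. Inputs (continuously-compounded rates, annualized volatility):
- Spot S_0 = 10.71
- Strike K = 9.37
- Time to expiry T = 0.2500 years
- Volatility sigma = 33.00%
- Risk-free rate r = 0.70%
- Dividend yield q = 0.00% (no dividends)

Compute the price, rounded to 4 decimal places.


d1 = (ln(S/K) + (r - q + 0.5*sigma^2) * T) / (sigma * sqrt(T)) = 0.90319569
d2 = d1 - sigma * sqrt(T) = 0.73819569
exp(-rT) = 0.99825153; exp(-qT) = 1.00000000
P = K * exp(-rT) * N(-d2) - S_0 * exp(-qT) * N(-d1)
N(-d1) = 0.18321102; N(-d2) = 0.23019777
P = 9.3700 * 0.99825153 * 0.23019777 - 10.7100 * 1.00000000 * 0.18321102 = 0.1910

Answer: Price = 0.1910


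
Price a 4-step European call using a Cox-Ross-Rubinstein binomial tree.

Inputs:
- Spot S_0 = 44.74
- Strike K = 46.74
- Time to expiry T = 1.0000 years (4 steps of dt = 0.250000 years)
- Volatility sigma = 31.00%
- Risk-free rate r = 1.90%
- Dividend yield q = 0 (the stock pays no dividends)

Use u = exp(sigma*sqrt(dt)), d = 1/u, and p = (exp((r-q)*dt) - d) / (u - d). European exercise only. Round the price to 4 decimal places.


dt = T/N = 0.250000
u = exp(sigma*sqrt(dt)) = 1.167658; d = 1/u = 0.856415
p = (exp((r-q)*dt) - d) / (u - d) = 0.476625
Discount per step: exp(-r*dt) = 0.995261
Stock lattice S(k, i) with i counting down-moves:
  k=0: S(0,0) = 44.7400
  k=1: S(1,0) = 52.2410; S(1,1) = 38.3160
  k=2: S(2,0) = 60.9996; S(2,1) = 44.7400; S(2,2) = 32.8144
  k=3: S(3,0) = 71.2267; S(3,1) = 52.2410; S(3,2) = 38.3160; S(3,3) = 28.1028
  k=4: S(4,0) = 83.1684; S(4,1) = 60.9996; S(4,2) = 44.7400; S(4,3) = 32.8144; S(4,4) = 24.0676
Terminal payoffs V(N, i) = max(S_T - K, 0):
  V(4,0) = 36.428441; V(4,1) = 14.259640; V(4,2) = 0.000000; V(4,3) = 0.000000; V(4,4) = 0.000000
Backward induction: V(k, i) = exp(-r*dt) * [p * V(k+1, i) + (1-p) * V(k+1, i+1)].
  V(3,0) = exp(-r*dt) * [p*36.428441 + (1-p)*14.259640] = 24.708203
  V(3,1) = exp(-r*dt) * [p*14.259640 + (1-p)*0.000000] = 6.764295
  V(3,2) = exp(-r*dt) * [p*0.000000 + (1-p)*0.000000] = 0.000000
  V(3,3) = exp(-r*dt) * [p*0.000000 + (1-p)*0.000000] = 0.000000
  V(2,0) = exp(-r*dt) * [p*24.708203 + (1-p)*6.764295] = 15.244230
  V(2,1) = exp(-r*dt) * [p*6.764295 + (1-p)*0.000000] = 3.208755
  V(2,2) = exp(-r*dt) * [p*0.000000 + (1-p)*0.000000] = 0.000000
  V(1,0) = exp(-r*dt) * [p*15.244230 + (1-p)*3.208755] = 8.902776
  V(1,1) = exp(-r*dt) * [p*3.208755 + (1-p)*0.000000] = 1.522126
  V(0,0) = exp(-r*dt) * [p*8.902776 + (1-p)*1.522126] = 5.016046

Answer: Price = V(0,0) = 5.0160


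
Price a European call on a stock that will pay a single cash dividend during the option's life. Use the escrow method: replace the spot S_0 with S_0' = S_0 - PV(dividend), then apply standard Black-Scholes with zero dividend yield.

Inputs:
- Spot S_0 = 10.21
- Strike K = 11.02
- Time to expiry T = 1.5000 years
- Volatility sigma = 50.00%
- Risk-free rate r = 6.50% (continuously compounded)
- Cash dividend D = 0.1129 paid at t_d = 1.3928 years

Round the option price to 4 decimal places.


Answer: Price = 2.4735

Derivation:
PV(D) = D * exp(-r * t_d) = 0.1129 * 0.91344510 = 0.10312795
S_0' = S_0 - PV(D) = 10.2100 - 0.10312795 = 10.10687205
d1 = (ln(S_0'/K) + (r + sigma^2/2)*T) / (sigma*sqrt(T)) = 0.32415533
d2 = d1 - sigma*sqrt(T) = -0.28821710
exp(-rT) = 0.90710234
N(d1) = 0.62708978; N(d2) = 0.38659028
C = S_0' * N(d1) - K * exp(-rT) * N(d2) = 10.10687205 * 0.62708978 - 11.0200 * 0.90710234 * 0.38659028 = 2.4735


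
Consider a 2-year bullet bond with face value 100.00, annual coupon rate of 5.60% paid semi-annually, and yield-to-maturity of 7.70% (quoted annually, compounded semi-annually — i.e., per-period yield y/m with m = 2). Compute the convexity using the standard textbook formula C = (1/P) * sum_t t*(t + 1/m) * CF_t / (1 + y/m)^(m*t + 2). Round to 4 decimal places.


Coupon per period c = face * coupon_rate / m = 2.800000
Periods per year m = 2; per-period yield y/m = 0.038500
Number of cashflows N = 4
Cashflows (t years, CF_t, discount factor 1/(1+y/m)^(m*t), PV):
  t = 0.5000: CF_t = 2.800000, DF = 0.962927, PV = 2.696196
  t = 1.0000: CF_t = 2.800000, DF = 0.927229, PV = 2.596241
  t = 1.5000: CF_t = 2.800000, DF = 0.892854, PV = 2.499991
  t = 2.0000: CF_t = 102.800000, DF = 0.859754, PV = 88.382669
Price P = sum_t PV_t = 96.175098
Convexity numerator sum_t t*(t + 1/m) * CF_t / (1+y/m)^(m*t + 2):
  t = 0.5000: term = 1.249996
  t = 1.0000: term = 3.610965
  t = 1.5000: term = 6.954194
  t = 2.0000: term = 409.754860
Convexity = (1/P) * sum = 421.570015 / 96.175098 = 4.383359

Answer: Convexity = 4.3834


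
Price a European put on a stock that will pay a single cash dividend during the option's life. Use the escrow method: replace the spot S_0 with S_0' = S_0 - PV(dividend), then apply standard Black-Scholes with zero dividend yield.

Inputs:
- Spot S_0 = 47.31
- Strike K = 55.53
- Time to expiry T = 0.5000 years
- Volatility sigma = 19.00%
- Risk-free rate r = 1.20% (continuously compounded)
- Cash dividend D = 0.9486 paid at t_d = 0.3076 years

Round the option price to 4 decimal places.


PV(D) = D * exp(-r * t_d) = 0.9486 * 0.99631560 = 0.94510498
S_0' = S_0 - PV(D) = 47.3100 - 0.94510498 = 46.36489502
d1 = (ln(S_0'/K) + (r + sigma^2/2)*T) / (sigma*sqrt(T)) = -1.23078125
d2 = d1 - sigma*sqrt(T) = -1.36513153
exp(-rT) = 0.99401796
N(-d1) = 0.89079765; N(-d2) = 0.91389414
P = K * exp(-rT) * N(-d2) - S_0' * N(-d1) = 55.5300 * 0.99401796 * 0.91389414 - 46.36489502 * 0.89079765 = 9.1432

Answer: Price = 9.1432


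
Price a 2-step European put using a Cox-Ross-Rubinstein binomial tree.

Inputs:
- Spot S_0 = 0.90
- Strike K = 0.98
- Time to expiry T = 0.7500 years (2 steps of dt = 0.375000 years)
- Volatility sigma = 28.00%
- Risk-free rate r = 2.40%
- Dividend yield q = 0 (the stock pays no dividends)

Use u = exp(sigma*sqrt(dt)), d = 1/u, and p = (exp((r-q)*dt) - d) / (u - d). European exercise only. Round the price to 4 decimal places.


dt = T/N = 0.375000
u = exp(sigma*sqrt(dt)) = 1.187042; d = 1/u = 0.842430
p = (exp((r-q)*dt) - d) / (u - d) = 0.483473
Discount per step: exp(-r*dt) = 0.991040
Stock lattice S(k, i) with i counting down-moves:
  k=0: S(0,0) = 0.9000
  k=1: S(1,0) = 1.0683; S(1,1) = 0.7582
  k=2: S(2,0) = 1.2682; S(2,1) = 0.9000; S(2,2) = 0.6387
Terminal payoffs V(N, i) = max(K - S_T, 0):
  V(2,0) = 0.000000; V(2,1) = 0.080000; V(2,2) = 0.341280
Backward induction: V(k, i) = exp(-r*dt) * [p * V(k+1, i) + (1-p) * V(k+1, i+1)].
  V(1,0) = exp(-r*dt) * [p*0.000000 + (1-p)*0.080000] = 0.040952
  V(1,1) = exp(-r*dt) * [p*0.080000 + (1-p)*0.341280] = 0.213032
  V(0,0) = exp(-r*dt) * [p*0.040952 + (1-p)*0.213032] = 0.128673

Answer: Price = V(0,0) = 0.1287


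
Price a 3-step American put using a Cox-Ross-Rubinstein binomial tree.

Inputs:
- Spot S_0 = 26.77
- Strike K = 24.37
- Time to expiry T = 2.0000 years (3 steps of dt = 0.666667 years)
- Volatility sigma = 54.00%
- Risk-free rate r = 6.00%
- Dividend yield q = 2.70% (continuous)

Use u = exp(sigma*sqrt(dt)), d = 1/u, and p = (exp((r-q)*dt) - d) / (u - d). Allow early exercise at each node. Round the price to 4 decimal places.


dt = T/N = 0.666667
u = exp(sigma*sqrt(dt)) = 1.554118; d = 1/u = 0.643452
p = (exp((r-q)*dt) - d) / (u - d) = 0.415950
Discount per step: exp(-r*dt) = 0.960789
Stock lattice S(k, i) with i counting down-moves:
  k=0: S(0,0) = 26.7700
  k=1: S(1,0) = 41.6037; S(1,1) = 17.2252
  k=2: S(2,0) = 64.6571; S(2,1) = 26.7700; S(2,2) = 11.0836
  k=3: S(3,0) = 100.4848; S(3,1) = 41.6037; S(3,2) = 17.2252; S(3,3) = 7.1318
Terminal payoffs V(N, i) = max(K - S_T, 0):
  V(3,0) = 0.000000; V(3,1) = 0.000000; V(3,2) = 7.144795; V(3,3) = 17.238245
Backward induction: V(k, i) = exp(-r*dt) * [p * V(k+1, i) + (1-p) * V(k+1, i+1)]; then take max(V_cont, immediate exercise) for American.
  V(2,0) = exp(-r*dt) * [p*0.000000 + (1-p)*0.000000] = 0.000000; exercise = 0.000000; V(2,0) = max -> 0.000000
  V(2,1) = exp(-r*dt) * [p*0.000000 + (1-p)*7.144795] = 4.009292; exercise = 0.000000; V(2,1) = max -> 4.009292
  V(2,2) = exp(-r*dt) * [p*7.144795 + (1-p)*17.238245] = 12.528569; exercise = 13.286411; V(2,2) = max -> 13.286411
  V(1,0) = exp(-r*dt) * [p*0.000000 + (1-p)*4.009292] = 2.249809; exercise = 0.000000; V(1,0) = max -> 2.249809
  V(1,1) = exp(-r*dt) * [p*4.009292 + (1-p)*13.286411] = 9.057928; exercise = 7.144795; V(1,1) = max -> 9.057928
  V(0,0) = exp(-r*dt) * [p*2.249809 + (1-p)*9.057928] = 5.981960; exercise = 0.000000; V(0,0) = max -> 5.981960

Answer: Price = V(0,0) = 5.9820


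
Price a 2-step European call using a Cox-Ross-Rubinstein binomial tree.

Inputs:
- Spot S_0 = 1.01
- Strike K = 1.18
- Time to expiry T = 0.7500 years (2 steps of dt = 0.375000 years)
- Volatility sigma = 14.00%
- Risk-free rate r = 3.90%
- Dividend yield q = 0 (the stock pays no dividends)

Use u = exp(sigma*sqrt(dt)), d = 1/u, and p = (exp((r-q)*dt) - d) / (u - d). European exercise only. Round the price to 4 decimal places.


dt = T/N = 0.375000
u = exp(sigma*sqrt(dt)) = 1.089514; d = 1/u = 0.917840
p = (exp((r-q)*dt) - d) / (u - d) = 0.564396
Discount per step: exp(-r*dt) = 0.985481
Stock lattice S(k, i) with i counting down-moves:
  k=0: S(0,0) = 1.0100
  k=1: S(1,0) = 1.1004; S(1,1) = 0.9270
  k=2: S(2,0) = 1.1989; S(2,1) = 1.0100; S(2,2) = 0.8509
Terminal payoffs V(N, i) = max(S_T - K, 0):
  V(2,0) = 0.018912; V(2,1) = 0.000000; V(2,2) = 0.000000
Backward induction: V(k, i) = exp(-r*dt) * [p * V(k+1, i) + (1-p) * V(k+1, i+1)].
  V(1,0) = exp(-r*dt) * [p*0.018912 + (1-p)*0.000000] = 0.010519
  V(1,1) = exp(-r*dt) * [p*0.000000 + (1-p)*0.000000] = 0.000000
  V(0,0) = exp(-r*dt) * [p*0.010519 + (1-p)*0.000000] = 0.005851

Answer: Price = V(0,0) = 0.0059


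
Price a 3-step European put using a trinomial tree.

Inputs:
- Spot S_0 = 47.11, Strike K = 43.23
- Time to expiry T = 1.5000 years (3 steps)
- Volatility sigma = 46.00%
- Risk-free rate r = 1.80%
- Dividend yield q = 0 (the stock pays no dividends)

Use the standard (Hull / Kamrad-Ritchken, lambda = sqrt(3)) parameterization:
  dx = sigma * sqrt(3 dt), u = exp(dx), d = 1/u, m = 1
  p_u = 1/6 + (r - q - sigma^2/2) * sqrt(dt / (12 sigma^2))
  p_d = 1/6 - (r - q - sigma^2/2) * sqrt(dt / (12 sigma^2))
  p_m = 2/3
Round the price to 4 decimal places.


Answer: Price = V(0,0) = 7.2324

Derivation:
dt = T/N = 0.500000; dx = sigma*sqrt(3*dt) = 0.563383
u = exp(dx) = 1.756604; d = 1/u = 0.569280
p_u = 0.127706, p_m = 0.666667, p_d = 0.205628
Discount per step: exp(-r*dt) = 0.991040
Stock lattice S(k, j) with j the centered position index:
  k=0: S(0,+0) = 47.1100
  k=1: S(1,-1) = 26.8188; S(1,+0) = 47.1100; S(1,+1) = 82.7536
  k=2: S(2,-2) = 15.2674; S(2,-1) = 26.8188; S(2,+0) = 47.1100; S(2,+1) = 82.7536; S(2,+2) = 145.3654
  k=3: S(3,-3) = 8.6914; S(3,-2) = 15.2674; S(3,-1) = 26.8188; S(3,+0) = 47.1100; S(3,+1) = 82.7536; S(3,+2) = 145.3654; S(3,+3) = 255.3495
Terminal payoffs V(N, j) = max(K - S_T, 0):
  V(3,-3) = 34.538571; V(3,-2) = 27.962597; V(3,-1) = 16.411213; V(3,+0) = 0.000000; V(3,+1) = 0.000000; V(3,+2) = 0.000000; V(3,+3) = 0.000000
Backward induction: V(k, j) = exp(-r*dt) * [p_u * V(k+1, j+1) + p_m * V(k+1, j) + p_d * V(k+1, j-1)]
  V(2,-2) = exp(-r*dt) * [p_u*16.411213 + p_m*27.962597 + p_d*34.538571] = 27.590191
  V(2,-1) = exp(-r*dt) * [p_u*0.000000 + p_m*16.411213 + p_d*27.962597] = 16.541152
  V(2,+0) = exp(-r*dt) * [p_u*0.000000 + p_m*0.000000 + p_d*16.411213] = 3.344366
  V(2,+1) = exp(-r*dt) * [p_u*0.000000 + p_m*0.000000 + p_d*0.000000] = 0.000000
  V(2,+2) = exp(-r*dt) * [p_u*0.000000 + p_m*0.000000 + p_d*0.000000] = 0.000000
  V(1,-1) = exp(-r*dt) * [p_u*3.344366 + p_m*16.541152 + p_d*27.590191] = 16.974379
  V(1,+0) = exp(-r*dt) * [p_u*0.000000 + p_m*3.344366 + p_d*16.541152] = 5.580446
  V(1,+1) = exp(-r*dt) * [p_u*0.000000 + p_m*0.000000 + p_d*3.344366] = 0.681533
  V(0,+0) = exp(-r*dt) * [p_u*0.681533 + p_m*5.580446 + p_d*16.974379] = 7.232352


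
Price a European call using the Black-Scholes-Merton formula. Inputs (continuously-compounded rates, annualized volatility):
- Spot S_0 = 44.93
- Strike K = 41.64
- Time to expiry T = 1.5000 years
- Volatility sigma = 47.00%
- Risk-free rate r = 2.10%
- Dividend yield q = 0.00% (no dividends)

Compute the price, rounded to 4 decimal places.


d1 = (ln(S/K) + (r - q + 0.5*sigma^2) * T) / (sigma * sqrt(T)) = 0.47464419
d2 = d1 - sigma * sqrt(T) = -0.10098590
exp(-rT) = 0.96899096; exp(-qT) = 1.00000000
C = S_0 * exp(-qT) * N(d1) - K * exp(-rT) * N(d2)
N(d1) = 0.68247970; N(d2) = 0.45978083
C = 44.9300 * 1.00000000 * 0.68247970 - 41.6400 * 0.96899096 * 0.45978083 = 12.1122

Answer: Price = 12.1122


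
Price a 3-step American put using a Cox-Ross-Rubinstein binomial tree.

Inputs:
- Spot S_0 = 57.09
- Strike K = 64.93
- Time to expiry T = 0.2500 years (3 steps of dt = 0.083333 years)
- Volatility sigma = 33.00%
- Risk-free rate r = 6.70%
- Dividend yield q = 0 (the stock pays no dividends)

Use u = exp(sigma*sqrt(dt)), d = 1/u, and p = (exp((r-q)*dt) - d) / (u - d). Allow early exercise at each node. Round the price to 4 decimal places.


Answer: Price = V(0,0) = 8.6089

Derivation:
dt = T/N = 0.083333
u = exp(sigma*sqrt(dt)) = 1.099948; d = 1/u = 0.909134
p = (exp((r-q)*dt) - d) / (u - d) = 0.505545
Discount per step: exp(-r*dt) = 0.994432
Stock lattice S(k, i) with i counting down-moves:
  k=0: S(0,0) = 57.0900
  k=1: S(1,0) = 62.7960; S(1,1) = 51.9025
  k=2: S(2,0) = 69.0724; S(2,1) = 57.0900; S(2,2) = 47.1863
  k=3: S(3,0) = 75.9760; S(3,1) = 62.7960; S(3,2) = 51.9025; S(3,3) = 42.8987
Terminal payoffs V(N, i) = max(K - S_T, 0):
  V(3,0) = 0.000000; V(3,1) = 2.133976; V(3,2) = 13.027541; V(3,3) = 22.031340
Backward induction: V(k, i) = exp(-r*dt) * [p * V(k+1, i) + (1-p) * V(k+1, i+1)]; then take max(V_cont, immediate exercise) for American.
  V(2,0) = exp(-r*dt) * [p*0.000000 + (1-p)*2.133976] = 1.049281; exercise = 0.000000; V(2,0) = max -> 1.049281
  V(2,1) = exp(-r*dt) * [p*2.133976 + (1-p)*13.027541] = 7.478484; exercise = 7.840000; V(2,1) = max -> 7.840000
  V(2,2) = exp(-r*dt) * [p*13.027541 + (1-p)*22.031340] = 17.382194; exercise = 17.743710; V(2,2) = max -> 17.743710
  V(1,0) = exp(-r*dt) * [p*1.049281 + (1-p)*7.840000] = 4.382450; exercise = 2.133976; V(1,0) = max -> 4.382450
  V(1,1) = exp(-r*dt) * [p*7.840000 + (1-p)*17.743710] = 12.666025; exercise = 13.027541; V(1,1) = max -> 13.027541
  V(0,0) = exp(-r*dt) * [p*4.382450 + (1-p)*13.027541] = 8.608860; exercise = 7.840000; V(0,0) = max -> 8.608860


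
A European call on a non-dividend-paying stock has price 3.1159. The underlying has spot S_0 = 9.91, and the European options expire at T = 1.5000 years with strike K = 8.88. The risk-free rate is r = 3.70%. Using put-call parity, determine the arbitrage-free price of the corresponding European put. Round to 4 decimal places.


Answer: Put price = 1.6065

Derivation:
Put-call parity: C - P = S_0 * exp(-qT) - K * exp(-rT).
S_0 * exp(-qT) = 9.9100 * 1.00000000 = 9.91000000
K * exp(-rT) = 8.8800 * 0.94601202 = 8.40058677
P = C - S*exp(-qT) + K*exp(-rT)
P = 3.1159 - 9.91000000 + 8.40058677 = 1.6065


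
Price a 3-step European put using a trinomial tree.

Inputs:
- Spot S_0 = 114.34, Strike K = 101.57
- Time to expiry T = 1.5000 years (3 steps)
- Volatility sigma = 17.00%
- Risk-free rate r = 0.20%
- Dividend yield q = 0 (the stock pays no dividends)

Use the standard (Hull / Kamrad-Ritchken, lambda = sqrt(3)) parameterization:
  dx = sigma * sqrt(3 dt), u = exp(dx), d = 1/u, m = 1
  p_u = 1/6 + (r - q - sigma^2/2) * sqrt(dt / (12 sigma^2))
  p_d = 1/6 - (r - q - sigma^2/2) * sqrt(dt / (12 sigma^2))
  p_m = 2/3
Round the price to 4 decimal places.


dt = T/N = 0.500000; dx = sigma*sqrt(3*dt) = 0.208207
u = exp(dx) = 1.231468; d = 1/u = 0.812039
p_u = 0.151718, p_m = 0.666667, p_d = 0.181616
Discount per step: exp(-r*dt) = 0.999000
Stock lattice S(k, j) with j the centered position index:
  k=0: S(0,+0) = 114.3400
  k=1: S(1,-1) = 92.8486; S(1,+0) = 114.3400; S(1,+1) = 140.8060
  k=2: S(2,-2) = 75.3967; S(2,-1) = 92.8486; S(2,+0) = 114.3400; S(2,+1) = 140.8060; S(2,+2) = 173.3980
  k=3: S(3,-3) = 61.2251; S(3,-2) = 75.3967; S(3,-1) = 92.8486; S(3,+0) = 114.3400; S(3,+1) = 140.8060; S(3,+2) = 173.3980; S(3,+3) = 213.5341
Terminal payoffs V(N, j) = max(K - S_T, 0):
  V(3,-3) = 40.344940; V(3,-2) = 26.173322; V(3,-1) = 8.721435; V(3,+0) = 0.000000; V(3,+1) = 0.000000; V(3,+2) = 0.000000; V(3,+3) = 0.000000
Backward induction: V(k, j) = exp(-r*dt) * [p_u * V(k+1, j+1) + p_m * V(k+1, j) + p_d * V(k+1, j-1)]
  V(2,-2) = exp(-r*dt) * [p_u*8.721435 + p_m*26.173322 + p_d*40.344940] = 26.073267
  V(2,-1) = exp(-r*dt) * [p_u*0.000000 + p_m*8.721435 + p_d*26.173322] = 10.557215
  V(2,+0) = exp(-r*dt) * [p_u*0.000000 + p_m*0.000000 + p_d*8.721435] = 1.582367
  V(2,+1) = exp(-r*dt) * [p_u*0.000000 + p_m*0.000000 + p_d*0.000000] = 0.000000
  V(2,+2) = exp(-r*dt) * [p_u*0.000000 + p_m*0.000000 + p_d*0.000000] = 0.000000
  V(1,-1) = exp(-r*dt) * [p_u*1.582367 + p_m*10.557215 + p_d*26.073267] = 12.001525
  V(1,+0) = exp(-r*dt) * [p_u*0.000000 + p_m*1.582367 + p_d*10.557215] = 2.969297
  V(1,+1) = exp(-r*dt) * [p_u*0.000000 + p_m*0.000000 + p_d*1.582367] = 0.287096
  V(0,+0) = exp(-r*dt) * [p_u*0.287096 + p_m*2.969297 + p_d*12.001525] = 4.198554

Answer: Price = V(0,0) = 4.1986
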